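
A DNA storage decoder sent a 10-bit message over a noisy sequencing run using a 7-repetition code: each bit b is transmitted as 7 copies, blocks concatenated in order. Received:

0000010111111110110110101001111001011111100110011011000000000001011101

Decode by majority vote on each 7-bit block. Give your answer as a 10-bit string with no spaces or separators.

0110111001

Block 1 (0000010): 1 one → 0
Block 2 (1111111): 7 ones → 1
Block 3 (1011011): 5 ones → 1
Block 4 (0101001): 3 ones → 0
Block 5 (1110010): 4 ones → 1
Block 6 (1111110): 6 ones → 1
Block 7 (0110011): 4 ones → 1
Block 8 (0110000): 2 ones → 0
Block 9 (0000000): 0 ones → 0
Block 10 (1011101): 5 ones → 1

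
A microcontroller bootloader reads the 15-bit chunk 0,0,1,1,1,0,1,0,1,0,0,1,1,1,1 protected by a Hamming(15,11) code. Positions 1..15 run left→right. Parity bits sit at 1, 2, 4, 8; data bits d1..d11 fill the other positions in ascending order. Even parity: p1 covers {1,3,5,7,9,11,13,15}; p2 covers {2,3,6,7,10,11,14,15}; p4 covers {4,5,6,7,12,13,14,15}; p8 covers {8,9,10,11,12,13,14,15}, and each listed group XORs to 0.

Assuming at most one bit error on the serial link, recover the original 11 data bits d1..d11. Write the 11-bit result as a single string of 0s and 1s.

11011000111

s1 (pos 1,3,5,7,9,11,13,15): 0⊕1⊕1⊕1⊕1⊕0⊕1⊕1 = 0
s2 (pos 2,3,6,7,10,11,14,15): 0⊕1⊕0⊕1⊕0⊕0⊕1⊕1 = 0
s4 (pos 4,5,6,7,12,13,14,15): 1⊕1⊕0⊕1⊕1⊕1⊕1⊕1 = 1
s8 (pos 8,9,10,11,12,13,14,15): 0⊕1⊕0⊕0⊕1⊕1⊕1⊕1 = 1
Syndrome s8…s1 = 1100 → error at position 12.
Flip position 12: 001110101001111 → 001110101000111
Read data bits from positions 3,5,6,7,9,10,11,12,13,14,15: 11011000111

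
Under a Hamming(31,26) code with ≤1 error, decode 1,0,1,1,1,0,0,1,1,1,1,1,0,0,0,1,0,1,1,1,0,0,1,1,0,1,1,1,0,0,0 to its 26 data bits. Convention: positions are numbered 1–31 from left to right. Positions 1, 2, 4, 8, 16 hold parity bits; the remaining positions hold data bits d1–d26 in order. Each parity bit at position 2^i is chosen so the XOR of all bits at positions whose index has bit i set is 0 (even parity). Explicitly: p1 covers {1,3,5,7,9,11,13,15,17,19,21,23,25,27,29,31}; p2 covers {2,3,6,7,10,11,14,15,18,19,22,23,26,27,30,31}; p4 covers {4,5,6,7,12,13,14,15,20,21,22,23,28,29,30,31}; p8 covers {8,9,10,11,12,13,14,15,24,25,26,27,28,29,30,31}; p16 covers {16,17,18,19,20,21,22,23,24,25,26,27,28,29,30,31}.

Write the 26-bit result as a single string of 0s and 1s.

11001111000011100100111000

s1 (pos 1,3,5,7,9,11,13,15,17,19,21,23,25,27,29,31): 1⊕1⊕1⊕0⊕1⊕1⊕0⊕0⊕0⊕1⊕0⊕1⊕0⊕1⊕0⊕0 = 0
s2 (pos 2,3,6,7,10,11,14,15,18,19,22,23,26,27,30,31): 0⊕1⊕0⊕0⊕1⊕1⊕0⊕0⊕1⊕1⊕0⊕1⊕1⊕1⊕0⊕0 = 0
s4 (pos 4,5,6,7,12,13,14,15,20,21,22,23,28,29,30,31): 1⊕1⊕0⊕0⊕1⊕0⊕0⊕0⊕1⊕0⊕0⊕1⊕1⊕0⊕0⊕0 = 0
s8 (pos 8,9,10,11,12,13,14,15,24,25,26,27,28,29,30,31): 1⊕1⊕1⊕1⊕1⊕0⊕0⊕0⊕1⊕0⊕1⊕1⊕1⊕0⊕0⊕0 = 1
s16 (pos 16,17,18,19,20,21,22,23,24,25,26,27,28,29,30,31): 1⊕0⊕1⊕1⊕1⊕0⊕0⊕1⊕1⊕0⊕1⊕1⊕1⊕0⊕0⊕0 = 1
Syndrome s16…s1 = 11000 → error at position 24.
Flip position 24: 1011100111110001011100110111000 → 1011100111110001011100100111000
Read data bits from positions 3,5,6,7,9,10,11,12,13,14,15,17,18,19,20,21,22,23,24,25,26,27,28,29,30,31: 11001111000011100100111000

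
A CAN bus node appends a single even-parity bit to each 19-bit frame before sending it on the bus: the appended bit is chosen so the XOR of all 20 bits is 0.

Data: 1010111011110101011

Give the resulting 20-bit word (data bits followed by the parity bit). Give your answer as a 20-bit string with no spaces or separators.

10101110111101010111

XOR of the 19 data bits: 1⊕0⊕1⊕0⊕1⊕1⊕1⊕0⊕1⊕1⊕1⊕1⊕0⊕1⊕0⊕1⊕0⊕1⊕1 = 1
Parity bit = 1 (so all 20 bits XOR to 0).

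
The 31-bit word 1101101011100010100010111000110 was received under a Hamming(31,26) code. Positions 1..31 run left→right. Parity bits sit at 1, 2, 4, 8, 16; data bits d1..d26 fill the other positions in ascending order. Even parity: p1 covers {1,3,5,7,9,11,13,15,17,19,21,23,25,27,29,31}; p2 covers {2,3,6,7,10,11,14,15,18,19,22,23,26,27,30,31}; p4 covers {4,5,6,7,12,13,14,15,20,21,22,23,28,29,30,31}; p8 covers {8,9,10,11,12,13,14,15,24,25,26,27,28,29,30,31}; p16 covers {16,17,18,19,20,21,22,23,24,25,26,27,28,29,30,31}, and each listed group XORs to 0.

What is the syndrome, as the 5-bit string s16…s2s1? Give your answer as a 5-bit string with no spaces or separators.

s1 (pos 1,3,5,7,9,11,13,15,17,19,21,23,25,27,29,31): 1⊕0⊕1⊕1⊕1⊕1⊕0⊕1⊕1⊕0⊕1⊕1⊕1⊕0⊕1⊕0 = 1
s2 (pos 2,3,6,7,10,11,14,15,18,19,22,23,26,27,30,31): 1⊕0⊕0⊕1⊕1⊕1⊕0⊕1⊕0⊕0⊕0⊕1⊕0⊕0⊕1⊕0 = 1
s4 (pos 4,5,6,7,12,13,14,15,20,21,22,23,28,29,30,31): 1⊕1⊕0⊕1⊕0⊕0⊕0⊕1⊕0⊕1⊕0⊕1⊕0⊕1⊕1⊕0 = 0
s8 (pos 8,9,10,11,12,13,14,15,24,25,26,27,28,29,30,31): 0⊕1⊕1⊕1⊕0⊕0⊕0⊕1⊕1⊕1⊕0⊕0⊕0⊕1⊕1⊕0 = 0
s16 (pos 16,17,18,19,20,21,22,23,24,25,26,27,28,29,30,31): 0⊕1⊕0⊕0⊕0⊕1⊕0⊕1⊕1⊕1⊕0⊕0⊕0⊕1⊕1⊕0 = 1
Syndrome s16…s1 = 10011 → error at position 19.

10011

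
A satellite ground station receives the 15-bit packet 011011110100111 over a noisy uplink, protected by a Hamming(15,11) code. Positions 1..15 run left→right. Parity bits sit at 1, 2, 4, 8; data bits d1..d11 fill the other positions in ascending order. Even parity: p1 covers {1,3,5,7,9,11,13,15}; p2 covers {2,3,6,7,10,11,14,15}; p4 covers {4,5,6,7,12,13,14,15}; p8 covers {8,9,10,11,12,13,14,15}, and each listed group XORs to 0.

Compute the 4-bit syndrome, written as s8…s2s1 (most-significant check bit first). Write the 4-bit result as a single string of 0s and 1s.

s1 (pos 1,3,5,7,9,11,13,15): 0⊕1⊕1⊕1⊕0⊕0⊕1⊕1 = 1
s2 (pos 2,3,6,7,10,11,14,15): 1⊕1⊕1⊕1⊕1⊕0⊕1⊕1 = 1
s4 (pos 4,5,6,7,12,13,14,15): 0⊕1⊕1⊕1⊕0⊕1⊕1⊕1 = 0
s8 (pos 8,9,10,11,12,13,14,15): 1⊕0⊕1⊕0⊕0⊕1⊕1⊕1 = 1
Syndrome s8…s1 = 1011 → error at position 11.

1011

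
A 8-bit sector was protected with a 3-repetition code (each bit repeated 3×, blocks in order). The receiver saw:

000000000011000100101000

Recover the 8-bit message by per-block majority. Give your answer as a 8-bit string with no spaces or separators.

Block 1 (000): 0 ones → 0
Block 2 (000): 0 ones → 0
Block 3 (000): 0 ones → 0
Block 4 (011): 2 ones → 1
Block 5 (000): 0 ones → 0
Block 6 (100): 1 one → 0
Block 7 (101): 2 ones → 1
Block 8 (000): 0 ones → 0

00010010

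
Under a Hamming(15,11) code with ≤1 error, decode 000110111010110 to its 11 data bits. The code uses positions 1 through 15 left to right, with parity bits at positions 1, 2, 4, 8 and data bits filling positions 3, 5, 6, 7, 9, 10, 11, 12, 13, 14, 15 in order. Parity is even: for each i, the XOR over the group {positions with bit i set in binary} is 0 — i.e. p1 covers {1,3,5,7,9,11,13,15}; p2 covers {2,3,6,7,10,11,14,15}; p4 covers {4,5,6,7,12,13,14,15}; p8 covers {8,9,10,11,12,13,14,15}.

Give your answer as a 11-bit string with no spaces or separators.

01011010111

s1 (pos 1,3,5,7,9,11,13,15): 0⊕0⊕1⊕1⊕1⊕1⊕1⊕0 = 1
s2 (pos 2,3,6,7,10,11,14,15): 0⊕0⊕0⊕1⊕0⊕1⊕1⊕0 = 1
s4 (pos 4,5,6,7,12,13,14,15): 1⊕1⊕0⊕1⊕0⊕1⊕1⊕0 = 1
s8 (pos 8,9,10,11,12,13,14,15): 1⊕1⊕0⊕1⊕0⊕1⊕1⊕0 = 1
Syndrome s8…s1 = 1111 → error at position 15.
Flip position 15: 000110111010110 → 000110111010111
Read data bits from positions 3,5,6,7,9,10,11,12,13,14,15: 01011010111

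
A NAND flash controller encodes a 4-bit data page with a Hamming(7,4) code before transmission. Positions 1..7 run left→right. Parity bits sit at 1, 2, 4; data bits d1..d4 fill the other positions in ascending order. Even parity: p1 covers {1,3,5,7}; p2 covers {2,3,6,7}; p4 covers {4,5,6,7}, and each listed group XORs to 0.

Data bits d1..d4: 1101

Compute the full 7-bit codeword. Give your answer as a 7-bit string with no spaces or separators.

Place data at non-parity positions: p1 p2 1 p4 1 0 1
p1 (pos 1,3,5,7): XOR of data positions = 1⊕1⊕1 = 1
p2 (pos 2,3,6,7): XOR of data positions = 1⊕0⊕1 = 0
p4 (pos 4,5,6,7): XOR of data positions = 1⊕0⊕1 = 0
Codeword: 1010101

1010101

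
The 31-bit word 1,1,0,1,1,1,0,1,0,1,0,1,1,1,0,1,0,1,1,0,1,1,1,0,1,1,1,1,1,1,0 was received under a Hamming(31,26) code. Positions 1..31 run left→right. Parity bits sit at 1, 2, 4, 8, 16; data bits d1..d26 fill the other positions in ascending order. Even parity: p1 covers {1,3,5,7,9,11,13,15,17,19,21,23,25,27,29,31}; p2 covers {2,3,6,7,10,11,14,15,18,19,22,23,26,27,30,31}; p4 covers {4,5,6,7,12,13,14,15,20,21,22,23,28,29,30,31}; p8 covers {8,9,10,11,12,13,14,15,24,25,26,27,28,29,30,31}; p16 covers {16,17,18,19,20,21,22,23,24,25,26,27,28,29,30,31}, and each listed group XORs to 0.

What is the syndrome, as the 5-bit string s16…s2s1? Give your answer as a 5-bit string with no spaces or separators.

01011

s1 (pos 1,3,5,7,9,11,13,15,17,19,21,23,25,27,29,31): 1⊕0⊕1⊕0⊕0⊕0⊕1⊕0⊕0⊕1⊕1⊕1⊕1⊕1⊕1⊕0 = 1
s2 (pos 2,3,6,7,10,11,14,15,18,19,22,23,26,27,30,31): 1⊕0⊕1⊕0⊕1⊕0⊕1⊕0⊕1⊕1⊕1⊕1⊕1⊕1⊕1⊕0 = 1
s4 (pos 4,5,6,7,12,13,14,15,20,21,22,23,28,29,30,31): 1⊕1⊕1⊕0⊕1⊕1⊕1⊕0⊕0⊕1⊕1⊕1⊕1⊕1⊕1⊕0 = 0
s8 (pos 8,9,10,11,12,13,14,15,24,25,26,27,28,29,30,31): 1⊕0⊕1⊕0⊕1⊕1⊕1⊕0⊕0⊕1⊕1⊕1⊕1⊕1⊕1⊕0 = 1
s16 (pos 16,17,18,19,20,21,22,23,24,25,26,27,28,29,30,31): 1⊕0⊕1⊕1⊕0⊕1⊕1⊕1⊕0⊕1⊕1⊕1⊕1⊕1⊕1⊕0 = 0
Syndrome s16…s1 = 01011 → error at position 11.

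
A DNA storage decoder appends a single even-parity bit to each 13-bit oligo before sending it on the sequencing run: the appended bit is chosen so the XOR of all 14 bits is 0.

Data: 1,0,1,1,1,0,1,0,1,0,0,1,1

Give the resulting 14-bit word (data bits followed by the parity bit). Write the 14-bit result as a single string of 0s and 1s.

XOR of the 13 data bits: 1⊕0⊕1⊕1⊕1⊕0⊕1⊕0⊕1⊕0⊕0⊕1⊕1 = 0
Parity bit = 0 (so all 14 bits XOR to 0).

10111010100110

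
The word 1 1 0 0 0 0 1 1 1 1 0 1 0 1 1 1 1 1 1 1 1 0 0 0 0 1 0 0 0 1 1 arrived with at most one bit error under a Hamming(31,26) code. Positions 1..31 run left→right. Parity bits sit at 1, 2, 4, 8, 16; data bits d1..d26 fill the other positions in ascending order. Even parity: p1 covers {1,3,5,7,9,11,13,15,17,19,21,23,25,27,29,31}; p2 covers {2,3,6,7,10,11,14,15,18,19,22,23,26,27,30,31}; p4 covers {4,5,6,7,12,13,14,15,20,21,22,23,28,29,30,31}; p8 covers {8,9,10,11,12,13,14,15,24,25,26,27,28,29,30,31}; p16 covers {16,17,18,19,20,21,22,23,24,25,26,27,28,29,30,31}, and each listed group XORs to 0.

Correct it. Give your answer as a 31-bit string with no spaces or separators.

s1 (pos 1,3,5,7,9,11,13,15,17,19,21,23,25,27,29,31): 1⊕0⊕0⊕1⊕1⊕0⊕0⊕1⊕1⊕1⊕1⊕0⊕0⊕0⊕0⊕1 = 0
s2 (pos 2,3,6,7,10,11,14,15,18,19,22,23,26,27,30,31): 1⊕0⊕0⊕1⊕1⊕0⊕1⊕1⊕1⊕1⊕0⊕0⊕1⊕0⊕1⊕1 = 0
s4 (pos 4,5,6,7,12,13,14,15,20,21,22,23,28,29,30,31): 0⊕0⊕0⊕1⊕1⊕0⊕1⊕1⊕1⊕1⊕0⊕0⊕0⊕0⊕1⊕1 = 0
s8 (pos 8,9,10,11,12,13,14,15,24,25,26,27,28,29,30,31): 1⊕1⊕1⊕0⊕1⊕0⊕1⊕1⊕0⊕0⊕1⊕0⊕0⊕0⊕1⊕1 = 1
s16 (pos 16,17,18,19,20,21,22,23,24,25,26,27,28,29,30,31): 1⊕1⊕1⊕1⊕1⊕1⊕0⊕0⊕0⊕0⊕1⊕0⊕0⊕0⊕1⊕1 = 1
Syndrome s16…s1 = 11000 → error at position 24.
Flip position 24: 1100001111010111111110000100011 → 1100001111010111111110010100011

1100001111010111111110010100011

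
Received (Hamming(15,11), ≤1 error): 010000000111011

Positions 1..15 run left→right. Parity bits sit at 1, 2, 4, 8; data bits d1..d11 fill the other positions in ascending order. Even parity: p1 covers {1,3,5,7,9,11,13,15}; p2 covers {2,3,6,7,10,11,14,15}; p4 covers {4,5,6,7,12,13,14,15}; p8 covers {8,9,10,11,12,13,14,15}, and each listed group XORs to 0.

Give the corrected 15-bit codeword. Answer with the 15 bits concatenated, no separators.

010000000111001

s1 (pos 1,3,5,7,9,11,13,15): 0⊕0⊕0⊕0⊕0⊕1⊕0⊕1 = 0
s2 (pos 2,3,6,7,10,11,14,15): 1⊕0⊕0⊕0⊕1⊕1⊕1⊕1 = 1
s4 (pos 4,5,6,7,12,13,14,15): 0⊕0⊕0⊕0⊕1⊕0⊕1⊕1 = 1
s8 (pos 8,9,10,11,12,13,14,15): 0⊕0⊕1⊕1⊕1⊕0⊕1⊕1 = 1
Syndrome s8…s1 = 1110 → error at position 14.
Flip position 14: 010000000111011 → 010000000111001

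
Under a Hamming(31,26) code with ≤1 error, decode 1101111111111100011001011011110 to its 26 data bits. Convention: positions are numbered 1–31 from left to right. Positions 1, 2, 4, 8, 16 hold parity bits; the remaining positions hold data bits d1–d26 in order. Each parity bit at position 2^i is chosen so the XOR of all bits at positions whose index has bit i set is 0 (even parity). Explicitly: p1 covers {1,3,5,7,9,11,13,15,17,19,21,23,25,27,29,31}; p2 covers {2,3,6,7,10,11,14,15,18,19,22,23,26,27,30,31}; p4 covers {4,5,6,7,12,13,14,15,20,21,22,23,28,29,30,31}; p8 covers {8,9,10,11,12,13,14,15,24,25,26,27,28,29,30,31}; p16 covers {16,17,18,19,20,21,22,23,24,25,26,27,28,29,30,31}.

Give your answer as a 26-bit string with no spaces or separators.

s1 (pos 1,3,5,7,9,11,13,15,17,19,21,23,25,27,29,31): 1⊕0⊕1⊕1⊕1⊕1⊕1⊕0⊕0⊕1⊕0⊕0⊕1⊕1⊕1⊕0 = 0
s2 (pos 2,3,6,7,10,11,14,15,18,19,22,23,26,27,30,31): 1⊕0⊕1⊕1⊕1⊕1⊕1⊕0⊕1⊕1⊕1⊕0⊕0⊕1⊕1⊕0 = 1
s4 (pos 4,5,6,7,12,13,14,15,20,21,22,23,28,29,30,31): 1⊕1⊕1⊕1⊕1⊕1⊕1⊕0⊕0⊕0⊕1⊕0⊕1⊕1⊕1⊕0 = 1
s8 (pos 8,9,10,11,12,13,14,15,24,25,26,27,28,29,30,31): 1⊕1⊕1⊕1⊕1⊕1⊕1⊕0⊕1⊕1⊕0⊕1⊕1⊕1⊕1⊕0 = 1
s16 (pos 16,17,18,19,20,21,22,23,24,25,26,27,28,29,30,31): 0⊕0⊕1⊕1⊕0⊕0⊕1⊕0⊕1⊕1⊕0⊕1⊕1⊕1⊕1⊕0 = 1
Syndrome s16…s1 = 11110 → error at position 30.
Flip position 30: 1101111111111100011001011011110 → 1101111111111100011001011011100
Read data bits from positions 3,5,6,7,9,10,11,12,13,14,15,17,18,19,20,21,22,23,24,25,26,27,28,29,30,31: 01111111110011001011011100

01111111110011001011011100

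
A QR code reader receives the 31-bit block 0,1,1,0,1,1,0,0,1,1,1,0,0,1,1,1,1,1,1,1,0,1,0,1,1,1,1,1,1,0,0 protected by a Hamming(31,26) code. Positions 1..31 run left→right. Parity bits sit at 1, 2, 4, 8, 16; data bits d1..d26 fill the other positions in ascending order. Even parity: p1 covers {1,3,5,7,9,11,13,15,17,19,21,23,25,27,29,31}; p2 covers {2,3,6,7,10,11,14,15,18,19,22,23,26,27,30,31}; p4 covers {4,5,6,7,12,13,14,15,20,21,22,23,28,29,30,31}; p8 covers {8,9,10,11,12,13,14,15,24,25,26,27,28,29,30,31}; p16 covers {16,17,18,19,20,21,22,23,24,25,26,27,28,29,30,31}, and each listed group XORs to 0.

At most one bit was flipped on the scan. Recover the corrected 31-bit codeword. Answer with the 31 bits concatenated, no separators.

s1 (pos 1,3,5,7,9,11,13,15,17,19,21,23,25,27,29,31): 0⊕1⊕1⊕0⊕1⊕1⊕0⊕1⊕1⊕1⊕0⊕0⊕1⊕1⊕1⊕0 = 0
s2 (pos 2,3,6,7,10,11,14,15,18,19,22,23,26,27,30,31): 1⊕1⊕1⊕0⊕1⊕1⊕1⊕1⊕1⊕1⊕1⊕0⊕1⊕1⊕0⊕0 = 0
s4 (pos 4,5,6,7,12,13,14,15,20,21,22,23,28,29,30,31): 0⊕1⊕1⊕0⊕0⊕0⊕1⊕1⊕1⊕0⊕1⊕0⊕1⊕1⊕0⊕0 = 0
s8 (pos 8,9,10,11,12,13,14,15,24,25,26,27,28,29,30,31): 0⊕1⊕1⊕1⊕0⊕0⊕1⊕1⊕1⊕1⊕1⊕1⊕1⊕1⊕0⊕0 = 1
s16 (pos 16,17,18,19,20,21,22,23,24,25,26,27,28,29,30,31): 1⊕1⊕1⊕1⊕1⊕0⊕1⊕0⊕1⊕1⊕1⊕1⊕1⊕1⊕0⊕0 = 0
Syndrome s16…s1 = 01000 → error at position 8.
Flip position 8: 0110110011100111111101011111100 → 0110110111100111111101011111100

0110110111100111111101011111100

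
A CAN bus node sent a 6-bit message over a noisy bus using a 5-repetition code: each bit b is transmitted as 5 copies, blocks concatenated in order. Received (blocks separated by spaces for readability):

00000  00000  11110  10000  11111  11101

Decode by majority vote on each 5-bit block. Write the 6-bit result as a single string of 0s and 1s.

001011

Block 1 (00000): 0 ones → 0
Block 2 (00000): 0 ones → 0
Block 3 (11110): 4 ones → 1
Block 4 (10000): 1 one → 0
Block 5 (11111): 5 ones → 1
Block 6 (11101): 4 ones → 1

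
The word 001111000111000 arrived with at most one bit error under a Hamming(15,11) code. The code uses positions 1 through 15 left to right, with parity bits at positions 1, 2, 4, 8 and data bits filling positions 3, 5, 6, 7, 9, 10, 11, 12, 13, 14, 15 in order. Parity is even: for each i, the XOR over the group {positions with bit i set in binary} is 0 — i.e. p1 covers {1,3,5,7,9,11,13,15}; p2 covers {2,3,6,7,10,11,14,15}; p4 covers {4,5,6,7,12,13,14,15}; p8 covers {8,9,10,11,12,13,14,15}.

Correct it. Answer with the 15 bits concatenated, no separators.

001111001111000

s1 (pos 1,3,5,7,9,11,13,15): 0⊕1⊕1⊕0⊕0⊕1⊕0⊕0 = 1
s2 (pos 2,3,6,7,10,11,14,15): 0⊕1⊕1⊕0⊕1⊕1⊕0⊕0 = 0
s4 (pos 4,5,6,7,12,13,14,15): 1⊕1⊕1⊕0⊕1⊕0⊕0⊕0 = 0
s8 (pos 8,9,10,11,12,13,14,15): 0⊕0⊕1⊕1⊕1⊕0⊕0⊕0 = 1
Syndrome s8…s1 = 1001 → error at position 9.
Flip position 9: 001111000111000 → 001111001111000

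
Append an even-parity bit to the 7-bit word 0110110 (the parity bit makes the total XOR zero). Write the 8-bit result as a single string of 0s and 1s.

XOR of the 7 data bits: 0⊕1⊕1⊕0⊕1⊕1⊕0 = 0
Parity bit = 0 (so all 8 bits XOR to 0).

01101100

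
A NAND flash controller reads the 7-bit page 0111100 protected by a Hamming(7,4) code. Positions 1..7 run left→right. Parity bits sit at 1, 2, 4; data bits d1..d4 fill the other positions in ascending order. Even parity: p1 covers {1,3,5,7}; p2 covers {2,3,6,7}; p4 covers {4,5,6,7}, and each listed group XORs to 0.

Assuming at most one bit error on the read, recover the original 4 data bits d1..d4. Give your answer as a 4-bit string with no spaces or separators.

1100

s1 (pos 1,3,5,7): 0⊕1⊕1⊕0 = 0
s2 (pos 2,3,6,7): 1⊕1⊕0⊕0 = 0
s4 (pos 4,5,6,7): 1⊕1⊕0⊕0 = 0
Syndrome s4…s1 = 000 → no error.
Read data bits from positions 3,5,6,7: 1100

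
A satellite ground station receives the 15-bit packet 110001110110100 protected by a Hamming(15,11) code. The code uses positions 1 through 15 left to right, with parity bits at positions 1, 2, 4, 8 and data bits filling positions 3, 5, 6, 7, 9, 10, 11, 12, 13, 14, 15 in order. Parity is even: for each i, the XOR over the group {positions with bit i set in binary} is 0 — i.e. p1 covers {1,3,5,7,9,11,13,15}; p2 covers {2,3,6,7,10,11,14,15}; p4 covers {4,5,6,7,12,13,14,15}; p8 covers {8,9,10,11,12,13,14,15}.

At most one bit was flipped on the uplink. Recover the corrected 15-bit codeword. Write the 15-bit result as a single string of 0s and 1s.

110000110110100

s1 (pos 1,3,5,7,9,11,13,15): 1⊕0⊕0⊕1⊕0⊕1⊕1⊕0 = 0
s2 (pos 2,3,6,7,10,11,14,15): 1⊕0⊕1⊕1⊕1⊕1⊕0⊕0 = 1
s4 (pos 4,5,6,7,12,13,14,15): 0⊕0⊕1⊕1⊕0⊕1⊕0⊕0 = 1
s8 (pos 8,9,10,11,12,13,14,15): 1⊕0⊕1⊕1⊕0⊕1⊕0⊕0 = 0
Syndrome s8…s1 = 0110 → error at position 6.
Flip position 6: 110001110110100 → 110000110110100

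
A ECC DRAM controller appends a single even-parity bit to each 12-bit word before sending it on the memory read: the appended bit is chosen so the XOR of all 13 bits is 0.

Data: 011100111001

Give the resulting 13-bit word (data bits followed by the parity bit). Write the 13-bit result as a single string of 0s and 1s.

XOR of the 12 data bits: 0⊕1⊕1⊕1⊕0⊕0⊕1⊕1⊕1⊕0⊕0⊕1 = 1
Parity bit = 1 (so all 13 bits XOR to 0).

0111001110011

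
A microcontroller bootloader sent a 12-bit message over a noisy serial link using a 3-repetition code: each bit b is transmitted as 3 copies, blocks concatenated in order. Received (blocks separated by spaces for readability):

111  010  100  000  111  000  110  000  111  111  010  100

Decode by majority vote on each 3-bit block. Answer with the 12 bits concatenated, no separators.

Block 1 (111): 3 ones → 1
Block 2 (010): 1 one → 0
Block 3 (100): 1 one → 0
Block 4 (000): 0 ones → 0
Block 5 (111): 3 ones → 1
Block 6 (000): 0 ones → 0
Block 7 (110): 2 ones → 1
Block 8 (000): 0 ones → 0
Block 9 (111): 3 ones → 1
Block 10 (111): 3 ones → 1
Block 11 (010): 1 one → 0
Block 12 (100): 1 one → 0

100010101100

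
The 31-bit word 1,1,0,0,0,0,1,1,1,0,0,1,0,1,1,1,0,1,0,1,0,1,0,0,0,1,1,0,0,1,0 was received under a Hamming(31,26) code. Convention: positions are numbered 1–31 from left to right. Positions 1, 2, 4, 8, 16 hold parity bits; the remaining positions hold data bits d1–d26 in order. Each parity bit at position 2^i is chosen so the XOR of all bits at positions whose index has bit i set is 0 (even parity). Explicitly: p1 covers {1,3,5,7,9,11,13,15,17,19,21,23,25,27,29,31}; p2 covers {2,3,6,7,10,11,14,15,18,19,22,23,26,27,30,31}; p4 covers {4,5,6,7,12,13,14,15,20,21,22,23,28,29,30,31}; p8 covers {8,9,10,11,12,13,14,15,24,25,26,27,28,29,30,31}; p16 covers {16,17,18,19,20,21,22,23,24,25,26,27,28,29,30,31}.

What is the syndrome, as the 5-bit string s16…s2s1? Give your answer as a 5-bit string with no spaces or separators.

10111

s1 (pos 1,3,5,7,9,11,13,15,17,19,21,23,25,27,29,31): 1⊕0⊕0⊕1⊕1⊕0⊕0⊕1⊕0⊕0⊕0⊕0⊕0⊕1⊕0⊕0 = 1
s2 (pos 2,3,6,7,10,11,14,15,18,19,22,23,26,27,30,31): 1⊕0⊕0⊕1⊕0⊕0⊕1⊕1⊕1⊕0⊕1⊕0⊕1⊕1⊕1⊕0 = 1
s4 (pos 4,5,6,7,12,13,14,15,20,21,22,23,28,29,30,31): 0⊕0⊕0⊕1⊕1⊕0⊕1⊕1⊕1⊕0⊕1⊕0⊕0⊕0⊕1⊕0 = 1
s8 (pos 8,9,10,11,12,13,14,15,24,25,26,27,28,29,30,31): 1⊕1⊕0⊕0⊕1⊕0⊕1⊕1⊕0⊕0⊕1⊕1⊕0⊕0⊕1⊕0 = 0
s16 (pos 16,17,18,19,20,21,22,23,24,25,26,27,28,29,30,31): 1⊕0⊕1⊕0⊕1⊕0⊕1⊕0⊕0⊕0⊕1⊕1⊕0⊕0⊕1⊕0 = 1
Syndrome s16…s1 = 10111 → error at position 23.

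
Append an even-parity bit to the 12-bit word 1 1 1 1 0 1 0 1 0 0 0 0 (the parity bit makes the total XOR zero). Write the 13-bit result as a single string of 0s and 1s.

1111010100000

XOR of the 12 data bits: 1⊕1⊕1⊕1⊕0⊕1⊕0⊕1⊕0⊕0⊕0⊕0 = 0
Parity bit = 0 (so all 13 bits XOR to 0).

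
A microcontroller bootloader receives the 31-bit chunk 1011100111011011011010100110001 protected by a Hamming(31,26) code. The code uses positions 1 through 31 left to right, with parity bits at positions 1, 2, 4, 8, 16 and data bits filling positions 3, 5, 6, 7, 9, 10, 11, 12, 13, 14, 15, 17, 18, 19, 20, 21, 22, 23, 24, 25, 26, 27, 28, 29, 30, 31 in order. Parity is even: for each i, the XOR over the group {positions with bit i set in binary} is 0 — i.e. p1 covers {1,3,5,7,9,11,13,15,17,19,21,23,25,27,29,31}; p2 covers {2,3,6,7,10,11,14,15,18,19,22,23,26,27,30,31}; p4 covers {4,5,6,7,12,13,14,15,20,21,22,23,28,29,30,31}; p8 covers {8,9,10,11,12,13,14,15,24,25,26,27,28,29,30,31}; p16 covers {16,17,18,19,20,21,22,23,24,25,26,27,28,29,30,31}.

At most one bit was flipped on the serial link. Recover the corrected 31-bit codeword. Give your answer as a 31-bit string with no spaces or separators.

1011100111111011011010100110001

s1 (pos 1,3,5,7,9,11,13,15,17,19,21,23,25,27,29,31): 1⊕1⊕1⊕0⊕1⊕0⊕1⊕1⊕0⊕1⊕1⊕1⊕0⊕1⊕0⊕1 = 1
s2 (pos 2,3,6,7,10,11,14,15,18,19,22,23,26,27,30,31): 0⊕1⊕0⊕0⊕1⊕0⊕0⊕1⊕1⊕1⊕0⊕1⊕1⊕1⊕0⊕1 = 1
s4 (pos 4,5,6,7,12,13,14,15,20,21,22,23,28,29,30,31): 1⊕1⊕0⊕0⊕1⊕1⊕0⊕1⊕0⊕1⊕0⊕1⊕0⊕0⊕0⊕1 = 0
s8 (pos 8,9,10,11,12,13,14,15,24,25,26,27,28,29,30,31): 1⊕1⊕1⊕0⊕1⊕1⊕0⊕1⊕0⊕0⊕1⊕1⊕0⊕0⊕0⊕1 = 1
s16 (pos 16,17,18,19,20,21,22,23,24,25,26,27,28,29,30,31): 1⊕0⊕1⊕1⊕0⊕1⊕0⊕1⊕0⊕0⊕1⊕1⊕0⊕0⊕0⊕1 = 0
Syndrome s16…s1 = 01011 → error at position 11.
Flip position 11: 1011100111011011011010100110001 → 1011100111111011011010100110001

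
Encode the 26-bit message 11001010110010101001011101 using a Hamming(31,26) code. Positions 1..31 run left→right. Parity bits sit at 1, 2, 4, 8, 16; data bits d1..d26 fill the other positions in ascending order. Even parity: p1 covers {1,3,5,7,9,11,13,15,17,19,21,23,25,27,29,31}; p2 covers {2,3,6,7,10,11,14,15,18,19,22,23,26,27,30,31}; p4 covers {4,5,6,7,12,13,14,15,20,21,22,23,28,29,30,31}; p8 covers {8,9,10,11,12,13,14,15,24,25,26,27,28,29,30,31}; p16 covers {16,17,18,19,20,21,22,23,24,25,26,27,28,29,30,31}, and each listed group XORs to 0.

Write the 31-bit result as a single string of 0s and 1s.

1110100110101100010101001011101

Place data at non-parity positions: p1 p2 1 p4 1 0 0 p8 1 0 1 0 1 1 0 p16 0 1 0 1 0 1 0 0 1 0 1 1 1 0 1
p1 (pos 1,3,5,7,9,11,13,15,17,19,21,23,25,27,29,31): XOR of data positions = 1⊕1⊕0⊕1⊕1⊕1⊕0⊕0⊕0⊕0⊕0⊕1⊕1⊕1⊕1 = 1
p2 (pos 2,3,6,7,10,11,14,15,18,19,22,23,26,27,30,31): XOR of data positions = 1⊕0⊕0⊕0⊕1⊕1⊕0⊕1⊕0⊕1⊕0⊕0⊕1⊕0⊕1 = 1
p4 (pos 4,5,6,7,12,13,14,15,20,21,22,23,28,29,30,31): XOR of data positions = 1⊕0⊕0⊕0⊕1⊕1⊕0⊕1⊕0⊕1⊕0⊕1⊕1⊕0⊕1 = 0
p8 (pos 8,9,10,11,12,13,14,15,24,25,26,27,28,29,30,31): XOR of data positions = 1⊕0⊕1⊕0⊕1⊕1⊕0⊕0⊕1⊕0⊕1⊕1⊕1⊕0⊕1 = 1
p16 (pos 16,17,18,19,20,21,22,23,24,25,26,27,28,29,30,31): XOR of data positions = 0⊕1⊕0⊕1⊕0⊕1⊕0⊕0⊕1⊕0⊕1⊕1⊕1⊕0⊕1 = 0
Codeword: 1110100110101100010101001011101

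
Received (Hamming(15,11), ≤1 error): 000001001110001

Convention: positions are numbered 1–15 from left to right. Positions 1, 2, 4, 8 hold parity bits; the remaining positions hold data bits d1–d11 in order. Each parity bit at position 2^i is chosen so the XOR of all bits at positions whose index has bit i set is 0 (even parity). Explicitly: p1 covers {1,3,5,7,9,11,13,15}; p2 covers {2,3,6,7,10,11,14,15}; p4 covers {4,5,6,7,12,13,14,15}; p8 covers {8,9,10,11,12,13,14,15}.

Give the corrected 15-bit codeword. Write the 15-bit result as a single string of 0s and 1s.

s1 (pos 1,3,5,7,9,11,13,15): 0⊕0⊕0⊕0⊕1⊕1⊕0⊕1 = 1
s2 (pos 2,3,6,7,10,11,14,15): 0⊕0⊕1⊕0⊕1⊕1⊕0⊕1 = 0
s4 (pos 4,5,6,7,12,13,14,15): 0⊕0⊕1⊕0⊕0⊕0⊕0⊕1 = 0
s8 (pos 8,9,10,11,12,13,14,15): 0⊕1⊕1⊕1⊕0⊕0⊕0⊕1 = 0
Syndrome s8…s1 = 0001 → error at position 1.
Flip position 1: 000001001110001 → 100001001110001

100001001110001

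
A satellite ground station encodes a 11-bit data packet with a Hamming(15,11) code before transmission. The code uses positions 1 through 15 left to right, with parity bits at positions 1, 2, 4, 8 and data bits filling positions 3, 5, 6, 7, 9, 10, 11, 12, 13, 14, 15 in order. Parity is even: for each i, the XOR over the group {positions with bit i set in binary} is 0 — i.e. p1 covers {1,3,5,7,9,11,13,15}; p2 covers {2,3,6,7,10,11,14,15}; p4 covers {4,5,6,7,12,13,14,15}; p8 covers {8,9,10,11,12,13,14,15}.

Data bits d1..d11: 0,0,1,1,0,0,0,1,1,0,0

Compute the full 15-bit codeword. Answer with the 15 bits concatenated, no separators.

Place data at non-parity positions: p1 p2 0 p4 0 1 1 p8 0 0 0 1 1 0 0
p1 (pos 1,3,5,7,9,11,13,15): XOR of data positions = 0⊕0⊕1⊕0⊕0⊕1⊕0 = 0
p2 (pos 2,3,6,7,10,11,14,15): XOR of data positions = 0⊕1⊕1⊕0⊕0⊕0⊕0 = 0
p4 (pos 4,5,6,7,12,13,14,15): XOR of data positions = 0⊕1⊕1⊕1⊕1⊕0⊕0 = 0
p8 (pos 8,9,10,11,12,13,14,15): XOR of data positions = 0⊕0⊕0⊕1⊕1⊕0⊕0 = 0
Codeword: 000001100001100

000001100001100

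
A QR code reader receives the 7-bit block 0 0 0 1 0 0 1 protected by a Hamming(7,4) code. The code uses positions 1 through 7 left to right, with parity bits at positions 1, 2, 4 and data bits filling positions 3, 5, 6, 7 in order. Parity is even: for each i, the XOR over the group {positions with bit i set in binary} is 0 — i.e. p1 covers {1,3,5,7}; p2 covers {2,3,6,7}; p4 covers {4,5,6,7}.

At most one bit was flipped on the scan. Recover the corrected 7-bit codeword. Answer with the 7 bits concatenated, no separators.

s1 (pos 1,3,5,7): 0⊕0⊕0⊕1 = 1
s2 (pos 2,3,6,7): 0⊕0⊕0⊕1 = 1
s4 (pos 4,5,6,7): 1⊕0⊕0⊕1 = 0
Syndrome s4…s1 = 011 → error at position 3.
Flip position 3: 0001001 → 0011001

0011001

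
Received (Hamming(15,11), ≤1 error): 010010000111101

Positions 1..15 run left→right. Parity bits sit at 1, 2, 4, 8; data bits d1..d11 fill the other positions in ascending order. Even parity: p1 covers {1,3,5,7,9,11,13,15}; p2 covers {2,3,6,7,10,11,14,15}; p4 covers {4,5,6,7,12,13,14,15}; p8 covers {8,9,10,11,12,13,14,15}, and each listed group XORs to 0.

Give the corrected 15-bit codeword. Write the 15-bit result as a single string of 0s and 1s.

s1 (pos 1,3,5,7,9,11,13,15): 0⊕0⊕1⊕0⊕0⊕1⊕1⊕1 = 0
s2 (pos 2,3,6,7,10,11,14,15): 1⊕0⊕0⊕0⊕1⊕1⊕0⊕1 = 0
s4 (pos 4,5,6,7,12,13,14,15): 0⊕1⊕0⊕0⊕1⊕1⊕0⊕1 = 0
s8 (pos 8,9,10,11,12,13,14,15): 0⊕0⊕1⊕1⊕1⊕1⊕0⊕1 = 1
Syndrome s8…s1 = 1000 → error at position 8.
Flip position 8: 010010000111101 → 010010010111101

010010010111101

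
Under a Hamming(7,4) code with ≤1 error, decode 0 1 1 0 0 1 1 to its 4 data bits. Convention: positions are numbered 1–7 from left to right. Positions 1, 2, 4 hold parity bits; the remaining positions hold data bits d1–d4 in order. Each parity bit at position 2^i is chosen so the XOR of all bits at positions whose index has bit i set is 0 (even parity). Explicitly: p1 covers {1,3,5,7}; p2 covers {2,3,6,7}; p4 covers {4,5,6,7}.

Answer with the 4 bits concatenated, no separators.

s1 (pos 1,3,5,7): 0⊕1⊕0⊕1 = 0
s2 (pos 2,3,6,7): 1⊕1⊕1⊕1 = 0
s4 (pos 4,5,6,7): 0⊕0⊕1⊕1 = 0
Syndrome s4…s1 = 000 → no error.
Read data bits from positions 3,5,6,7: 1011

1011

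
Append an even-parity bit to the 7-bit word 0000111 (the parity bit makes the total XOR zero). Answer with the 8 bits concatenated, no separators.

XOR of the 7 data bits: 0⊕0⊕0⊕0⊕1⊕1⊕1 = 1
Parity bit = 1 (so all 8 bits XOR to 0).

00001111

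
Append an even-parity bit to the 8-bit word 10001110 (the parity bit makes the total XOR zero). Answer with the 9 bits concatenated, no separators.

100011100

XOR of the 8 data bits: 1⊕0⊕0⊕0⊕1⊕1⊕1⊕0 = 0
Parity bit = 0 (so all 9 bits XOR to 0).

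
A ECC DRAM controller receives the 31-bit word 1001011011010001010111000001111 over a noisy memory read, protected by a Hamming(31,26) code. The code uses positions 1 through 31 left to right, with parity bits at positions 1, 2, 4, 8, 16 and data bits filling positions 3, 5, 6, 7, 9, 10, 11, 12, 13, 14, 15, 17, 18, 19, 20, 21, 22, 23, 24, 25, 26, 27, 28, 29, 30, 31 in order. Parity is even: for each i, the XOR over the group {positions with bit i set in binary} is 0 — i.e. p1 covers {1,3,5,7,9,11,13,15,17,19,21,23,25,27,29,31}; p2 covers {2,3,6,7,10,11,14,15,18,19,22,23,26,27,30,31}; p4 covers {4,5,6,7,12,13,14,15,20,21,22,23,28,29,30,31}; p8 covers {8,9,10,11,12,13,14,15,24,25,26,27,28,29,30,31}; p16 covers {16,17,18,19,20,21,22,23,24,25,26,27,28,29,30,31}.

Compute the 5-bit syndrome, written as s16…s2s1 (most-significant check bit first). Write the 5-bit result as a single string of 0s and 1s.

11110

s1 (pos 1,3,5,7,9,11,13,15,17,19,21,23,25,27,29,31): 1⊕0⊕0⊕1⊕1⊕0⊕0⊕0⊕0⊕0⊕1⊕0⊕0⊕0⊕1⊕1 = 0
s2 (pos 2,3,6,7,10,11,14,15,18,19,22,23,26,27,30,31): 0⊕0⊕1⊕1⊕1⊕0⊕0⊕0⊕1⊕0⊕1⊕0⊕0⊕0⊕1⊕1 = 1
s4 (pos 4,5,6,7,12,13,14,15,20,21,22,23,28,29,30,31): 1⊕0⊕1⊕1⊕1⊕0⊕0⊕0⊕1⊕1⊕1⊕0⊕1⊕1⊕1⊕1 = 1
s8 (pos 8,9,10,11,12,13,14,15,24,25,26,27,28,29,30,31): 0⊕1⊕1⊕0⊕1⊕0⊕0⊕0⊕0⊕0⊕0⊕0⊕1⊕1⊕1⊕1 = 1
s16 (pos 16,17,18,19,20,21,22,23,24,25,26,27,28,29,30,31): 1⊕0⊕1⊕0⊕1⊕1⊕1⊕0⊕0⊕0⊕0⊕0⊕1⊕1⊕1⊕1 = 1
Syndrome s16…s1 = 11110 → error at position 30.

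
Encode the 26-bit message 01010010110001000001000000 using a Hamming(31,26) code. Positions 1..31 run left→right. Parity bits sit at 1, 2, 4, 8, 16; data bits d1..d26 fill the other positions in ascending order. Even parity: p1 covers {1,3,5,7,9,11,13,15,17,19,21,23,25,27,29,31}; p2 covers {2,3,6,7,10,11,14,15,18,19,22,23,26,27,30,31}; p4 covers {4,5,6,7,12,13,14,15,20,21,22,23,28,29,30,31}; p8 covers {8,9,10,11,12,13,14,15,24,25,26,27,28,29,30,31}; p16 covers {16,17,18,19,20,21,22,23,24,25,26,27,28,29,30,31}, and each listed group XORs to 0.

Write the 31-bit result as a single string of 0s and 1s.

Place data at non-parity positions: p1 p2 0 p4 1 0 1 p8 0 0 1 0 1 1 0 p16 0 0 1 0 0 0 0 0 1 0 0 0 0 0 0
p1 (pos 1,3,5,7,9,11,13,15,17,19,21,23,25,27,29,31): XOR of data positions = 0⊕1⊕1⊕0⊕1⊕1⊕0⊕0⊕1⊕0⊕0⊕1⊕0⊕0⊕0 = 0
p2 (pos 2,3,6,7,10,11,14,15,18,19,22,23,26,27,30,31): XOR of data positions = 0⊕0⊕1⊕0⊕1⊕1⊕0⊕0⊕1⊕0⊕0⊕0⊕0⊕0⊕0 = 0
p4 (pos 4,5,6,7,12,13,14,15,20,21,22,23,28,29,30,31): XOR of data positions = 1⊕0⊕1⊕0⊕1⊕1⊕0⊕0⊕0⊕0⊕0⊕0⊕0⊕0⊕0 = 0
p8 (pos 8,9,10,11,12,13,14,15,24,25,26,27,28,29,30,31): XOR of data positions = 0⊕0⊕1⊕0⊕1⊕1⊕0⊕0⊕1⊕0⊕0⊕0⊕0⊕0⊕0 = 0
p16 (pos 16,17,18,19,20,21,22,23,24,25,26,27,28,29,30,31): XOR of data positions = 0⊕0⊕1⊕0⊕0⊕0⊕0⊕0⊕1⊕0⊕0⊕0⊕0⊕0⊕0 = 0
Codeword: 0000101000101100001000001000000

0000101000101100001000001000000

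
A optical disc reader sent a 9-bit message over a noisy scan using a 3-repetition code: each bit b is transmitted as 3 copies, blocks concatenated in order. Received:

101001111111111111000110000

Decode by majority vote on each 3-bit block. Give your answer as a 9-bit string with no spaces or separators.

Block 1 (101): 2 ones → 1
Block 2 (001): 1 one → 0
Block 3 (111): 3 ones → 1
Block 4 (111): 3 ones → 1
Block 5 (111): 3 ones → 1
Block 6 (111): 3 ones → 1
Block 7 (000): 0 ones → 0
Block 8 (110): 2 ones → 1
Block 9 (000): 0 ones → 0

101111010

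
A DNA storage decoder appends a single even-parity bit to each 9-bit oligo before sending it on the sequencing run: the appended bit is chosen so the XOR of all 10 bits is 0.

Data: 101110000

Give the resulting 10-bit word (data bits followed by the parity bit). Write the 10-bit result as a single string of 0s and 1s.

XOR of the 9 data bits: 1⊕0⊕1⊕1⊕1⊕0⊕0⊕0⊕0 = 0
Parity bit = 0 (so all 10 bits XOR to 0).

1011100000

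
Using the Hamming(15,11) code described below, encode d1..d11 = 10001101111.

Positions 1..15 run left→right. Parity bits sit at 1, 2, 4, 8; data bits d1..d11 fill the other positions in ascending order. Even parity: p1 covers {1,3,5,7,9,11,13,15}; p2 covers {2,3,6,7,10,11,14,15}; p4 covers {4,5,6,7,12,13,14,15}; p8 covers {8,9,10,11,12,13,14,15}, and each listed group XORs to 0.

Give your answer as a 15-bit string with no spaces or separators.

001000001101111

Place data at non-parity positions: p1 p2 1 p4 0 0 0 p8 1 1 0 1 1 1 1
p1 (pos 1,3,5,7,9,11,13,15): XOR of data positions = 1⊕0⊕0⊕1⊕0⊕1⊕1 = 0
p2 (pos 2,3,6,7,10,11,14,15): XOR of data positions = 1⊕0⊕0⊕1⊕0⊕1⊕1 = 0
p4 (pos 4,5,6,7,12,13,14,15): XOR of data positions = 0⊕0⊕0⊕1⊕1⊕1⊕1 = 0
p8 (pos 8,9,10,11,12,13,14,15): XOR of data positions = 1⊕1⊕0⊕1⊕1⊕1⊕1 = 0
Codeword: 001000001101111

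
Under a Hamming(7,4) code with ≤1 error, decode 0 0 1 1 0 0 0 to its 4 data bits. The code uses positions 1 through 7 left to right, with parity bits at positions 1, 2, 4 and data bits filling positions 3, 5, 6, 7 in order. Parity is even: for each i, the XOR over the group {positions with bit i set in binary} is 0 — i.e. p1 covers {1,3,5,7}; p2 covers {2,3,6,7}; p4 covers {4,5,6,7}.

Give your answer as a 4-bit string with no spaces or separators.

1001

s1 (pos 1,3,5,7): 0⊕1⊕0⊕0 = 1
s2 (pos 2,3,6,7): 0⊕1⊕0⊕0 = 1
s4 (pos 4,5,6,7): 1⊕0⊕0⊕0 = 1
Syndrome s4…s1 = 111 → error at position 7.
Flip position 7: 0011000 → 0011001
Read data bits from positions 3,5,6,7: 1001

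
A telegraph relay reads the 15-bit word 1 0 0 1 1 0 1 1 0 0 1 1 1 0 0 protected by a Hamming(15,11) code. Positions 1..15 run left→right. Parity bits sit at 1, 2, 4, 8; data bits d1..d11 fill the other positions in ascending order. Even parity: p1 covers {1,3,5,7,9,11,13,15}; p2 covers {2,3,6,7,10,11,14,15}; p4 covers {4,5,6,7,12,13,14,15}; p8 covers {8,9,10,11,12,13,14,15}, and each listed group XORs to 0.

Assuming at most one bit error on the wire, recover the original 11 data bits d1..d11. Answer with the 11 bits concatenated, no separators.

s1 (pos 1,3,5,7,9,11,13,15): 1⊕0⊕1⊕1⊕0⊕1⊕1⊕0 = 1
s2 (pos 2,3,6,7,10,11,14,15): 0⊕0⊕0⊕1⊕0⊕1⊕0⊕0 = 0
s4 (pos 4,5,6,7,12,13,14,15): 1⊕1⊕0⊕1⊕1⊕1⊕0⊕0 = 1
s8 (pos 8,9,10,11,12,13,14,15): 1⊕0⊕0⊕1⊕1⊕1⊕0⊕0 = 0
Syndrome s8…s1 = 0101 → error at position 5.
Flip position 5: 100110110011100 → 100100110011100
Read data bits from positions 3,5,6,7,9,10,11,12,13,14,15: 00010011100

00010011100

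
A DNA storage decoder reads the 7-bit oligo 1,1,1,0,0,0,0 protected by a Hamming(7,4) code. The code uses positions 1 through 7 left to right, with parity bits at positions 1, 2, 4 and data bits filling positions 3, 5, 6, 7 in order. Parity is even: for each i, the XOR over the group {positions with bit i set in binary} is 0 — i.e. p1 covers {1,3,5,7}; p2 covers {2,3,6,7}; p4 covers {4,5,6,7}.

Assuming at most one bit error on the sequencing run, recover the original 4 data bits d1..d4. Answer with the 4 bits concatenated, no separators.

s1 (pos 1,3,5,7): 1⊕1⊕0⊕0 = 0
s2 (pos 2,3,6,7): 1⊕1⊕0⊕0 = 0
s4 (pos 4,5,6,7): 0⊕0⊕0⊕0 = 0
Syndrome s4…s1 = 000 → no error.
Read data bits from positions 3,5,6,7: 1000

1000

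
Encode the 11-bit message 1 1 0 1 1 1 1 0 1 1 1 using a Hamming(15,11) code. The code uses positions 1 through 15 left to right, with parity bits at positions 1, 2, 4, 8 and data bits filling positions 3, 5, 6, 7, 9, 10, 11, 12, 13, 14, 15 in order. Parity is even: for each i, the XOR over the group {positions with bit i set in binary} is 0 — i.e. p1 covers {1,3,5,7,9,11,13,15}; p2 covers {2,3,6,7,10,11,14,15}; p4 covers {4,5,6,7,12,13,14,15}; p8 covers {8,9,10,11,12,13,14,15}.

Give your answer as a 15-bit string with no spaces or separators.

101110101110111

Place data at non-parity positions: p1 p2 1 p4 1 0 1 p8 1 1 1 0 1 1 1
p1 (pos 1,3,5,7,9,11,13,15): XOR of data positions = 1⊕1⊕1⊕1⊕1⊕1⊕1 = 1
p2 (pos 2,3,6,7,10,11,14,15): XOR of data positions = 1⊕0⊕1⊕1⊕1⊕1⊕1 = 0
p4 (pos 4,5,6,7,12,13,14,15): XOR of data positions = 1⊕0⊕1⊕0⊕1⊕1⊕1 = 1
p8 (pos 8,9,10,11,12,13,14,15): XOR of data positions = 1⊕1⊕1⊕0⊕1⊕1⊕1 = 0
Codeword: 101110101110111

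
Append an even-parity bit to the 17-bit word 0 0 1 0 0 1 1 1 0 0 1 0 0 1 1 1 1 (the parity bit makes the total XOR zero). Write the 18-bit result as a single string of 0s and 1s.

001001110010011111

XOR of the 17 data bits: 0⊕0⊕1⊕0⊕0⊕1⊕1⊕1⊕0⊕0⊕1⊕0⊕0⊕1⊕1⊕1⊕1 = 1
Parity bit = 1 (so all 18 bits XOR to 0).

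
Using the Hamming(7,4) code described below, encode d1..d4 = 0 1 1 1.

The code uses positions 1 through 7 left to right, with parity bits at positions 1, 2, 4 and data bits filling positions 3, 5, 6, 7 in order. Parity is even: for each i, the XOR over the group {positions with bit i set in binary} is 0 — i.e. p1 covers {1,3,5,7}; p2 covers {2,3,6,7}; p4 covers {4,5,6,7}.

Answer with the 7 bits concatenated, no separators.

Place data at non-parity positions: p1 p2 0 p4 1 1 1
p1 (pos 1,3,5,7): XOR of data positions = 0⊕1⊕1 = 0
p2 (pos 2,3,6,7): XOR of data positions = 0⊕1⊕1 = 0
p4 (pos 4,5,6,7): XOR of data positions = 1⊕1⊕1 = 1
Codeword: 0001111

0001111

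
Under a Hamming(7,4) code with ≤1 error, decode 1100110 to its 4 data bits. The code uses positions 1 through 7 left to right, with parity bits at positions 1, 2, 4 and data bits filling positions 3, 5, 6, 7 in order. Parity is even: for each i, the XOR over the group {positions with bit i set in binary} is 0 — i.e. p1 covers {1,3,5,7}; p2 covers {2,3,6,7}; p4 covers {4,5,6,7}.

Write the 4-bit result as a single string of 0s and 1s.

0110

s1 (pos 1,3,5,7): 1⊕0⊕1⊕0 = 0
s2 (pos 2,3,6,7): 1⊕0⊕1⊕0 = 0
s4 (pos 4,5,6,7): 0⊕1⊕1⊕0 = 0
Syndrome s4…s1 = 000 → no error.
Read data bits from positions 3,5,6,7: 0110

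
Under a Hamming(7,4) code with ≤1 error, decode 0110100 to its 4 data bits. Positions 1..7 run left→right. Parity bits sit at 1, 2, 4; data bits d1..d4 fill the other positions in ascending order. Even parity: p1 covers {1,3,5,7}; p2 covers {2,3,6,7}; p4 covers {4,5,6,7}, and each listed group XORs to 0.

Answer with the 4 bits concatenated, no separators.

s1 (pos 1,3,5,7): 0⊕1⊕1⊕0 = 0
s2 (pos 2,3,6,7): 1⊕1⊕0⊕0 = 0
s4 (pos 4,5,6,7): 0⊕1⊕0⊕0 = 1
Syndrome s4…s1 = 100 → error at position 4.
Flip position 4: 0110100 → 0111100
Read data bits from positions 3,5,6,7: 1100

1100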